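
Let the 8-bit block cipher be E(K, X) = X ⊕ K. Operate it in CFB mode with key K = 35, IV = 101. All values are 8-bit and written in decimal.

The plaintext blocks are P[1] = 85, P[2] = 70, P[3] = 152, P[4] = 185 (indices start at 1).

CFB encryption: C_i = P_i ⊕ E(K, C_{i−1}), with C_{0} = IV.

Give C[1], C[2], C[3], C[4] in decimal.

C[1] = 19, C[2] = 118, C[3] = 205, C[4] = 87

C[1]: E(K, 101) = 70; 85 ⊕ 70 = 19.
C[2]: E(K, 19) = 48; 70 ⊕ 48 = 118.
C[3]: E(K, 118) = 85; 152 ⊕ 85 = 205.
C[4]: E(K, 205) = 238; 185 ⊕ 238 = 87.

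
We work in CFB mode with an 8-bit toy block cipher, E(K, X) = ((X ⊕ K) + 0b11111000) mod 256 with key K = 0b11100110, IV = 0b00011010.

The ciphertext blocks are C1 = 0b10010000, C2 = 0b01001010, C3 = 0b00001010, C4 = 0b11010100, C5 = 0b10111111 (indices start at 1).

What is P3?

CFB decryption: P_i = C_i ⊕ E(K, C_{i−1}), with C_{0} = IV.
P3: E(K, 0b01001010) = 0b10100100; 0b00001010 ⊕ 0b10100100 = 0b10101110.

P3 = 0b10101110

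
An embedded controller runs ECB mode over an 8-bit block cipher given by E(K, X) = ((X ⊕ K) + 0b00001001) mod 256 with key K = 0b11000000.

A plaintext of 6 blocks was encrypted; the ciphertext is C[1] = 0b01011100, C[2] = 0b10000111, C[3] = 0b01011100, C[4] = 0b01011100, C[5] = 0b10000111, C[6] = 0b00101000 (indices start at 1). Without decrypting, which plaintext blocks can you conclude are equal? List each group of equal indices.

ECB encrypts each block independently with the same key, so equal ciphertext blocks imply equal plaintext blocks.
C[1] = C[3] = C[4] = 0b01011100, so P[1] = P[3] = P[4].
C[2] = C[5] = 0b10000111, so P[2] = P[5].

P[1] = P[3] = P[4]; P[2] = P[5]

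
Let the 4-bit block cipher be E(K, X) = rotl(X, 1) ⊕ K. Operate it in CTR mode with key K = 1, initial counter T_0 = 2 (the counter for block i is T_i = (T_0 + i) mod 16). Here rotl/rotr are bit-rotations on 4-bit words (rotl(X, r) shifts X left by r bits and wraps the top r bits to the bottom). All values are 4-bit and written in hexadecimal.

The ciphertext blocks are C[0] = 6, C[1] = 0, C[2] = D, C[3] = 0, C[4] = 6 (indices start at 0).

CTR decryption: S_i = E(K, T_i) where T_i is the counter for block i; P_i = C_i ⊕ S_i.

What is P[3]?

P[3]: T = 5, S = E(K, T) = B; 0 ⊕ B = B.

P[3] = B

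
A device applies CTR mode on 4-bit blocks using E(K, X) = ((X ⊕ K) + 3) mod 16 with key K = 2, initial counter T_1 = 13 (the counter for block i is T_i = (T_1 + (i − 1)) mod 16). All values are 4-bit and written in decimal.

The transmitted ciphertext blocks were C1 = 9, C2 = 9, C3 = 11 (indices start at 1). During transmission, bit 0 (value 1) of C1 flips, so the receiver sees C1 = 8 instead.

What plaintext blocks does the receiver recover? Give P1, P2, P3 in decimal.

P1 = 10, P2 = 6, P3 = 11

CTR decryption: S_i = E(K, T_i) where T_i is the counter for block i; P_i = C_i ⊕ S_i.
Only C1 changed, to 8. In CTR, a change in C_i flips the same bit in P_i only; the keystream is unaffected. Decrypting the received ciphertext:
P1: T = 13, S = E(K, T) = 2; 8 ⊕ 2 = 10.
P2: T = 14, S = E(K, T) = 15; 9 ⊕ 15 = 6.
P3: T = 15, S = E(K, T) = 0; 11 ⊕ 0 = 11.
Blocks that differ from the original plaintext: P1.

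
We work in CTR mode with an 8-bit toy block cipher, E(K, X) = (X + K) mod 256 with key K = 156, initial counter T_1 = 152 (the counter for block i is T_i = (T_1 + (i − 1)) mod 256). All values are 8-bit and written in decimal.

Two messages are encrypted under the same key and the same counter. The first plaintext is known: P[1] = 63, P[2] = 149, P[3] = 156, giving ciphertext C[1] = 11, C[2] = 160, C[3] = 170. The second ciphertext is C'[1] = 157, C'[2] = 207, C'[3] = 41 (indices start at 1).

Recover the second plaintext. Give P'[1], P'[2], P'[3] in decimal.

In CTR with a reused counter, both messages share the same keystream S_i, so C_i ⊕ C'_i = P_i ⊕ P'_i and thus P'_i = P_i ⊕ C_i ⊕ C'_i.
P'[1]: 63 ⊕ 11 ⊕ 157 = 169.
P'[2]: 149 ⊕ 160 ⊕ 207 = 250.
P'[3]: 156 ⊕ 170 ⊕ 41 = 31.

P'[1] = 169, P'[2] = 250, P'[3] = 31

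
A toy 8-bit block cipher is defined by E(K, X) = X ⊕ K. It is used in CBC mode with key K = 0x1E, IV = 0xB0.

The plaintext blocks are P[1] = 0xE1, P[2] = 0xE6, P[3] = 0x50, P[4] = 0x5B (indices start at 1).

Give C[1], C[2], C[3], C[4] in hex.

C[1] = 0x4F, C[2] = 0xB7, C[3] = 0xF9, C[4] = 0xBC

CBC encryption: C_i = E(K, P_i ⊕ C_{i−1}), with C_{0} = IV.
C[1]: P[1] ⊕ 0xB0 = 0x51; E(K, 0x51) = 0x4F.
C[2]: P[2] ⊕ 0x4F = 0xA9; E(K, 0xA9) = 0xB7.
C[3]: P[3] ⊕ 0xB7 = 0xE7; E(K, 0xE7) = 0xF9.
C[4]: P[4] ⊕ 0xF9 = 0xA2; E(K, 0xA2) = 0xBC.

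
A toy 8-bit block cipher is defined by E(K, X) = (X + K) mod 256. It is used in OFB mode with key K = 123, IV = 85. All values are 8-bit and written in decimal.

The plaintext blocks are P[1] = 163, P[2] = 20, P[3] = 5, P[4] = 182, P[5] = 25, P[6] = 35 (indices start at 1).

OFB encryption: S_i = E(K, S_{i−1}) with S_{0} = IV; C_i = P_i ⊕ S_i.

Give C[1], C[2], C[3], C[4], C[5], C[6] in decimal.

C[1] = 115, C[2] = 95, C[3] = 195, C[4] = 247, C[5] = 165, C[6] = 20

C[1]: S = E(K, 85) = 208; 163 ⊕ 208 = 115.
C[2]: S = E(K, 208) = 75; 20 ⊕ 75 = 95.
C[3]: S = E(K, 75) = 198; 5 ⊕ 198 = 195.
C[4]: S = E(K, 198) = 65; 182 ⊕ 65 = 247.
C[5]: S = E(K, 65) = 188; 25 ⊕ 188 = 165.
C[6]: S = E(K, 188) = 55; 35 ⊕ 55 = 20.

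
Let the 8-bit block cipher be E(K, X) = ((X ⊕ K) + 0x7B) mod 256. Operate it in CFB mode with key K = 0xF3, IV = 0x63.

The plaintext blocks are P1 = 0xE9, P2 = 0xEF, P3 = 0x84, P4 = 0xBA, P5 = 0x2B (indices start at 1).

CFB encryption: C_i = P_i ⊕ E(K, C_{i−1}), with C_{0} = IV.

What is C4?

C1: E(K, 0x63) = 0x0B; 0xE9 ⊕ 0x0B = 0xE2.
C2: E(K, 0xE2) = 0x8C; 0xEF ⊕ 0x8C = 0x63.
C3: E(K, 0x63) = 0x0B; 0x84 ⊕ 0x0B = 0x8F.
C4: E(K, 0x8F) = 0xF7; 0xBA ⊕ 0xF7 = 0x4D.

C4 = 0x4D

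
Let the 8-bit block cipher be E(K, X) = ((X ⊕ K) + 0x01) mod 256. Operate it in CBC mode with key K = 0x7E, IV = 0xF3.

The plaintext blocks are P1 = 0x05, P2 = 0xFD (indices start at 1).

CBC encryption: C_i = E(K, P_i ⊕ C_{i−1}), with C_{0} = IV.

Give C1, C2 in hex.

C1: P1 ⊕ 0xF3 = 0xF6; E(K, 0xF6) = 0x89.
C2: P2 ⊕ 0x89 = 0x74; E(K, 0x74) = 0x0B.

C1 = 0x89, C2 = 0x0B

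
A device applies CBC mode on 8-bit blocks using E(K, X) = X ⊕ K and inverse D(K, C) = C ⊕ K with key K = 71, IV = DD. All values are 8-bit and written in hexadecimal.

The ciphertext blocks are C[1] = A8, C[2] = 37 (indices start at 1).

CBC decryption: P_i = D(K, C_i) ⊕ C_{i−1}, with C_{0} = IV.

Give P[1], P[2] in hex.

P[1]: D(K, A8) = D9; D9 ⊕ DD = 04.
P[2]: D(K, 37) = 46; 46 ⊕ A8 = EE.

P[1] = 04, P[2] = EE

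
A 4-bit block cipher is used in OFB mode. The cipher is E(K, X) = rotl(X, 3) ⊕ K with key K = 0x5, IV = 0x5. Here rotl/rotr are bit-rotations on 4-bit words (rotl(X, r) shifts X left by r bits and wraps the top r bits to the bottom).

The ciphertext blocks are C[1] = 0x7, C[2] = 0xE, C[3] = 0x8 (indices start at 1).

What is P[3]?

OFB decryption: S_i = E(K, S_{i−1}) with S_{0} = IV; P_i = C_i ⊕ S_i.
P[1]: S = E(K, 0x5) = 0xF; 0x7 ⊕ 0xF = 0x8.
P[2]: S = E(K, 0xF) = 0xA; 0xE ⊕ 0xA = 0x4.
P[3]: S = E(K, 0xA) = 0x0; 0x8 ⊕ 0x0 = 0x8.

P[3] = 0x8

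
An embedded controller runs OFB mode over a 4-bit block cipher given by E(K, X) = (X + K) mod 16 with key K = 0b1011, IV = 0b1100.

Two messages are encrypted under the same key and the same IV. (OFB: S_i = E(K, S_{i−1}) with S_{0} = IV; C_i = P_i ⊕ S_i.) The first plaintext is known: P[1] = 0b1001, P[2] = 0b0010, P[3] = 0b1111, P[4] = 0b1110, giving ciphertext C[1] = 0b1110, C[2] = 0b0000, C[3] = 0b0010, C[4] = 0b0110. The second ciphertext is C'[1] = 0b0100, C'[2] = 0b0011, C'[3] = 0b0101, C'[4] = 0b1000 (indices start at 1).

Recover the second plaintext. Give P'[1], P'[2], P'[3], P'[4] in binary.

P'[1] = 0b0011, P'[2] = 0b0001, P'[3] = 0b1000, P'[4] = 0b0000

In OFB with a reused IV, both messages share the same keystream S_i, so C_i ⊕ C'_i = P_i ⊕ P'_i and thus P'_i = P_i ⊕ C_i ⊕ C'_i.
P'[1]: 0b1001 ⊕ 0b1110 ⊕ 0b0100 = 0b0011.
P'[2]: 0b0010 ⊕ 0b0000 ⊕ 0b0011 = 0b0001.
P'[3]: 0b1111 ⊕ 0b0010 ⊕ 0b0101 = 0b1000.
P'[4]: 0b1110 ⊕ 0b0110 ⊕ 0b1000 = 0b0000.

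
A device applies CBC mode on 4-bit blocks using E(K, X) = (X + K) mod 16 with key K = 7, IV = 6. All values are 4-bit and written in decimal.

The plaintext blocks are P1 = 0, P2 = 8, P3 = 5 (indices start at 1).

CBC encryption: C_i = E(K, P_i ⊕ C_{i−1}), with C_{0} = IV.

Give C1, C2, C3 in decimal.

C1 = 13, C2 = 12, C3 = 0

C1: P1 ⊕ 6 = 6; E(K, 6) = 13.
C2: P2 ⊕ 13 = 5; E(K, 5) = 12.
C3: P3 ⊕ 12 = 9; E(K, 9) = 0.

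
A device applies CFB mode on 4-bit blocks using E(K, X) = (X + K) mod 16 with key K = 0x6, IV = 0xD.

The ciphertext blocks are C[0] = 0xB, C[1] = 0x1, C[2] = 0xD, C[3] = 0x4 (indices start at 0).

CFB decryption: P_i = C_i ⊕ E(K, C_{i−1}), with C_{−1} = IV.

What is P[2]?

P[2]: E(K, 0x1) = 0x7; 0xD ⊕ 0x7 = 0xA.

P[2] = 0xA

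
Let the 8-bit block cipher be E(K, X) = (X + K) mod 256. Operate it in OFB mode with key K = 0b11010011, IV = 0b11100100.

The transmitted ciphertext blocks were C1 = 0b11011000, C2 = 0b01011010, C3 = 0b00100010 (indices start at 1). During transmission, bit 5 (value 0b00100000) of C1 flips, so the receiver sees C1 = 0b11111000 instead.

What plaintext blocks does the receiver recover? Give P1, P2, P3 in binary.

OFB decryption: S_i = E(K, S_{i−1}) with S_{0} = IV; P_i = C_i ⊕ S_i.
Only C1 changed, to 0b11111000. In OFB, a change in C_i flips the same bit in P_i only; the keystream is unaffected. Decrypting the received ciphertext:
P1: S = E(K, 0b11100100) = 0b10110111; 0b11111000 ⊕ 0b10110111 = 0b01001111.
P2: S = E(K, 0b10110111) = 0b10001010; 0b01011010 ⊕ 0b10001010 = 0b11010000.
P3: S = E(K, 0b10001010) = 0b01011101; 0b00100010 ⊕ 0b01011101 = 0b01111111.
Blocks that differ from the original plaintext: P1.

P1 = 0b01001111, P2 = 0b11010000, P3 = 0b01111111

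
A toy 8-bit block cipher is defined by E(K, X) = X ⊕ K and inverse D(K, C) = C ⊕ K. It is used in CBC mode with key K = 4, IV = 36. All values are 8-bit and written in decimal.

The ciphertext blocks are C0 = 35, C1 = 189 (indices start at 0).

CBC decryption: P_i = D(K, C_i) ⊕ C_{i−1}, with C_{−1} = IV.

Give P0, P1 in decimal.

P0: D(K, 35) = 39; 39 ⊕ 36 = 3.
P1: D(K, 189) = 185; 185 ⊕ 35 = 154.

P0 = 3, P1 = 154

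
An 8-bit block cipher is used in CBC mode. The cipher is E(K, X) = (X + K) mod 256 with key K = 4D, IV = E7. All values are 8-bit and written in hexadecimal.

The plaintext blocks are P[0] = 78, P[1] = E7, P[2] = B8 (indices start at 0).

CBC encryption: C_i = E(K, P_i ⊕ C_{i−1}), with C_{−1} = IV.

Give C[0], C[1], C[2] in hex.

C[0]: P[0] ⊕ E7 = 9F; E(K, 9F) = EC.
C[1]: P[1] ⊕ EC = 0B; E(K, 0B) = 58.
C[2]: P[2] ⊕ 58 = E0; E(K, E0) = 2D.

C[0] = EC, C[1] = 58, C[2] = 2D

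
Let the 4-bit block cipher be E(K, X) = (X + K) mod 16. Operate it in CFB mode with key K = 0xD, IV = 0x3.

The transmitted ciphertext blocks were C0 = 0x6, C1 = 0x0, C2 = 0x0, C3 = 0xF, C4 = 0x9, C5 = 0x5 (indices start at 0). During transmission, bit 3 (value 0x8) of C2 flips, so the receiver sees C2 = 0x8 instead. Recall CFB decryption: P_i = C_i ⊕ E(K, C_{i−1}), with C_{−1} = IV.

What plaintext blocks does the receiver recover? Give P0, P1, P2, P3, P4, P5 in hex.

P0 = 0x6, P1 = 0x3, P2 = 0x5, P3 = 0xA, P4 = 0x5, P5 = 0x3

Only C2 changed, to 0x8. In CFB, a change in C_i flips the same bit in P_i and garbles P_{i+1}. Decrypting the received ciphertext:
P0: E(K, 0x3) = 0x0; 0x6 ⊕ 0x0 = 0x6.
P1: E(K, 0x6) = 0x3; 0x0 ⊕ 0x3 = 0x3.
P2: E(K, 0x0) = 0xD; 0x8 ⊕ 0xD = 0x5.
P3: E(K, 0x8) = 0x5; 0xF ⊕ 0x5 = 0xA.
P4: E(K, 0xF) = 0xC; 0x9 ⊕ 0xC = 0x5.
P5: E(K, 0x9) = 0x6; 0x5 ⊕ 0x6 = 0x3.
Blocks that differ from the original plaintext: P2, P3.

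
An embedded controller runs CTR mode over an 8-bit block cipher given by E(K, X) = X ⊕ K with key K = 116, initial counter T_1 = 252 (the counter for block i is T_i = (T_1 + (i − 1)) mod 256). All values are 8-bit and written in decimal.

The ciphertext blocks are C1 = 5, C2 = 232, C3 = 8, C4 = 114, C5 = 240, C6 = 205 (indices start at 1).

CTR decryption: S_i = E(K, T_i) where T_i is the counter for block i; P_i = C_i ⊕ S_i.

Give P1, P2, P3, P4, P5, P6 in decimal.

P1 = 141, P2 = 97, P3 = 130, P4 = 249, P5 = 132, P6 = 184

P1: T = 252, S = E(K, T) = 136; 5 ⊕ 136 = 141.
P2: T = 253, S = E(K, T) = 137; 232 ⊕ 137 = 97.
P3: T = 254, S = E(K, T) = 138; 8 ⊕ 138 = 130.
P4: T = 255, S = E(K, T) = 139; 114 ⊕ 139 = 249.
P5: T = 0, S = E(K, T) = 116; 240 ⊕ 116 = 132.
P6: T = 1, S = E(K, T) = 117; 205 ⊕ 117 = 184.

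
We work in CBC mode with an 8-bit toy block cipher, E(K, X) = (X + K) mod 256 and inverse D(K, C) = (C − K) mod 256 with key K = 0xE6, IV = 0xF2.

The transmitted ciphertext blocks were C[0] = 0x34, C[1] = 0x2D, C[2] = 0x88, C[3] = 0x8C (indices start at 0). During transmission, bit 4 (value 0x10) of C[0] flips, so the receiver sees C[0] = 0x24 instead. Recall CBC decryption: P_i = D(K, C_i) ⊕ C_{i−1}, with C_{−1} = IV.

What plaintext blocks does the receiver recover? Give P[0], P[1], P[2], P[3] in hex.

Only C[0] changed, to 0x24. In CBC, a change in C_i garbles P_i and flips the same bit in P_{i+1}. Decrypting the received ciphertext:
P[0]: D(K, 0x24) = 0x3E; 0x3E ⊕ 0xF2 = 0xCC.
P[1]: D(K, 0x2D) = 0x47; 0x47 ⊕ 0x24 = 0x63.
P[2]: D(K, 0x88) = 0xA2; 0xA2 ⊕ 0x2D = 0x8F.
P[3]: D(K, 0x8C) = 0xA6; 0xA6 ⊕ 0x88 = 0x2E.
Blocks that differ from the original plaintext: P[0], P[1].

P[0] = 0xCC, P[1] = 0x63, P[2] = 0x8F, P[3] = 0x2E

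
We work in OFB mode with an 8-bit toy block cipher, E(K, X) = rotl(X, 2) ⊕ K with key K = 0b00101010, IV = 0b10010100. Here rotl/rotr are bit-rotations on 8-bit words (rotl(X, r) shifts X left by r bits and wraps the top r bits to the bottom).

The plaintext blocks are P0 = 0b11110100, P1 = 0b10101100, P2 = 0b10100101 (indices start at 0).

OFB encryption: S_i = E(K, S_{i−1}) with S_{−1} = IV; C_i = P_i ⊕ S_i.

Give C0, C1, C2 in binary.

C0 = 0b10001100, C1 = 0b01100111, C2 = 0b10100000

C0: S = E(K, 0b10010100) = 0b01111000; 0b11110100 ⊕ 0b01111000 = 0b10001100.
C1: S = E(K, 0b01111000) = 0b11001011; 0b10101100 ⊕ 0b11001011 = 0b01100111.
C2: S = E(K, 0b11001011) = 0b00000101; 0b10100101 ⊕ 0b00000101 = 0b10100000.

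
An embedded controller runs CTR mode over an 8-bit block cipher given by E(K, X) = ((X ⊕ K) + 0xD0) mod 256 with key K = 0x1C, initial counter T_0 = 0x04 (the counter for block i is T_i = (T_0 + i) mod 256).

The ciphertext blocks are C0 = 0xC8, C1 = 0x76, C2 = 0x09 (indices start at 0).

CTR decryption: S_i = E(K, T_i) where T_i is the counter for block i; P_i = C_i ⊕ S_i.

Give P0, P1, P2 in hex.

P0 = 0x20, P1 = 0x9F, P2 = 0xE3

P0: T = 0x04, S = E(K, T) = 0xE8; 0xC8 ⊕ 0xE8 = 0x20.
P1: T = 0x05, S = E(K, T) = 0xE9; 0x76 ⊕ 0xE9 = 0x9F.
P2: T = 0x06, S = E(K, T) = 0xEA; 0x09 ⊕ 0xEA = 0xE3.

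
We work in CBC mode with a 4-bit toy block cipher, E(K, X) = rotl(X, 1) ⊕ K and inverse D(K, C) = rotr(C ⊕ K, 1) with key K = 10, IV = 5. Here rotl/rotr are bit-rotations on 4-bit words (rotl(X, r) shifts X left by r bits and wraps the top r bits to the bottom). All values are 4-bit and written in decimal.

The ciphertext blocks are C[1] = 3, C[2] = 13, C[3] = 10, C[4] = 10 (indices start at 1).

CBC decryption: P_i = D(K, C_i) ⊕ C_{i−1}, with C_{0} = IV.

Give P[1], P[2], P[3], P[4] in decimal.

P[1]: D(K, 3) = 12; 12 ⊕ 5 = 9.
P[2]: D(K, 13) = 11; 11 ⊕ 3 = 8.
P[3]: D(K, 10) = 0; 0 ⊕ 13 = 13.
P[4]: D(K, 10) = 0; 0 ⊕ 10 = 10.

P[1] = 9, P[2] = 8, P[3] = 13, P[4] = 10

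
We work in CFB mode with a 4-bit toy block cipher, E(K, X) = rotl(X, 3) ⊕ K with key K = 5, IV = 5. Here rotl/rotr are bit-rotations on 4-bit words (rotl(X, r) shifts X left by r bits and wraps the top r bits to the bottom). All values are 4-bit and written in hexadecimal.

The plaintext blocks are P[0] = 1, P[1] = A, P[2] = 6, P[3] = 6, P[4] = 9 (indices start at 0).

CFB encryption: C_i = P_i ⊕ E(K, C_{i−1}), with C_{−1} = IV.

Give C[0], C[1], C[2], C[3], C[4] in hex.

C[0]: E(K, 5) = F; 1 ⊕ F = E.
C[1]: E(K, E) = 2; A ⊕ 2 = 8.
C[2]: E(K, 8) = 1; 6 ⊕ 1 = 7.
C[3]: E(K, 7) = E; 6 ⊕ E = 8.
C[4]: E(K, 8) = 1; 9 ⊕ 1 = 8.

C[0] = E, C[1] = 8, C[2] = 7, C[3] = 8, C[4] = 8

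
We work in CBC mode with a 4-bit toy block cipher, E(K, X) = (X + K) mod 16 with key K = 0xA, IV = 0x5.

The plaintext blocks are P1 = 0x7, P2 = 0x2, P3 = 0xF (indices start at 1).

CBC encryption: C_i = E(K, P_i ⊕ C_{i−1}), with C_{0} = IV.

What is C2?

C2 = 0x8

C1: P1 ⊕ 0x5 = 0x2; E(K, 0x2) = 0xC.
C2: P2 ⊕ 0xC = 0xE; E(K, 0xE) = 0x8.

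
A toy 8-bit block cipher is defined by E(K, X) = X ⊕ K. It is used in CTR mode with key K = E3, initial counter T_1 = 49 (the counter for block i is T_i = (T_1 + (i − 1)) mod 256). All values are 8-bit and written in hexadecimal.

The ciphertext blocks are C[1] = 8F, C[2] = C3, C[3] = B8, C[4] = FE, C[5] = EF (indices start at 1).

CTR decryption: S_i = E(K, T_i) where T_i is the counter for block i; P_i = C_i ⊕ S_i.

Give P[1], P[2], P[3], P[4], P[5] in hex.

P[1] = 25, P[2] = 6A, P[3] = 10, P[4] = 51, P[5] = 41

P[1]: T = 49, S = E(K, T) = AA; 8F ⊕ AA = 25.
P[2]: T = 4A, S = E(K, T) = A9; C3 ⊕ A9 = 6A.
P[3]: T = 4B, S = E(K, T) = A8; B8 ⊕ A8 = 10.
P[4]: T = 4C, S = E(K, T) = AF; FE ⊕ AF = 51.
P[5]: T = 4D, S = E(K, T) = AE; EF ⊕ AE = 41.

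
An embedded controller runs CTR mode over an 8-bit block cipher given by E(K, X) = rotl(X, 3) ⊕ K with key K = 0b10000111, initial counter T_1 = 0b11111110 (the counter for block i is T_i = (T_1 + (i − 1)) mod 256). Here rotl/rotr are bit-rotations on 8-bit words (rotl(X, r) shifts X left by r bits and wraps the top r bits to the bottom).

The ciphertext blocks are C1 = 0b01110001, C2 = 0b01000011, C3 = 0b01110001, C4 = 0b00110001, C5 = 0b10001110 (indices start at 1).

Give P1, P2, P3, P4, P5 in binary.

P1 = 0b00000001, P2 = 0b00111011, P3 = 0b11110110, P4 = 0b10111110, P5 = 0b00011001

CTR decryption: S_i = E(K, T_i) where T_i is the counter for block i; P_i = C_i ⊕ S_i.
P1: T = 0b11111110, S = E(K, T) = 0b01110000; 0b01110001 ⊕ 0b01110000 = 0b00000001.
P2: T = 0b11111111, S = E(K, T) = 0b01111000; 0b01000011 ⊕ 0b01111000 = 0b00111011.
P3: T = 0b00000000, S = E(K, T) = 0b10000111; 0b01110001 ⊕ 0b10000111 = 0b11110110.
P4: T = 0b00000001, S = E(K, T) = 0b10001111; 0b00110001 ⊕ 0b10001111 = 0b10111110.
P5: T = 0b00000010, S = E(K, T) = 0b10010111; 0b10001110 ⊕ 0b10010111 = 0b00011001.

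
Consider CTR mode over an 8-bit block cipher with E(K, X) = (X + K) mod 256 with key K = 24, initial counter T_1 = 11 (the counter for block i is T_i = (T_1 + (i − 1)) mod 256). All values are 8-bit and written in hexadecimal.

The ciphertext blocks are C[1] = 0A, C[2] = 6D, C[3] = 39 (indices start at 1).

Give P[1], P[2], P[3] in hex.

P[1] = 3F, P[2] = 5B, P[3] = 0E

CTR decryption: S_i = E(K, T_i) where T_i is the counter for block i; P_i = C_i ⊕ S_i.
P[1]: T = 11, S = E(K, T) = 35; 0A ⊕ 35 = 3F.
P[2]: T = 12, S = E(K, T) = 36; 6D ⊕ 36 = 5B.
P[3]: T = 13, S = E(K, T) = 37; 39 ⊕ 37 = 0E.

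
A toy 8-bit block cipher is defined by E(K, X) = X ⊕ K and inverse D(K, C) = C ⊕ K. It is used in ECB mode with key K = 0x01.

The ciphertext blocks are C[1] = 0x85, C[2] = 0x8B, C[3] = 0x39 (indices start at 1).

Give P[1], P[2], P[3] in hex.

P[1] = 0x84, P[2] = 0x8A, P[3] = 0x38

ECB decryption: P_i = D(K, C_i).
P[1]: D(K, 0x85) = 0x84.
P[2]: D(K, 0x8B) = 0x8A.
P[3]: D(K, 0x39) = 0x38.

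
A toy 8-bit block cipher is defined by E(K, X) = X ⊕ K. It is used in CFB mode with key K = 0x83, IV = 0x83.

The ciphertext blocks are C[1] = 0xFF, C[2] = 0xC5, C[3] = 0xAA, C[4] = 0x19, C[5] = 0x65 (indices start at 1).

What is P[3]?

CFB decryption: P_i = C_i ⊕ E(K, C_{i−1}), with C_{0} = IV.
P[3]: E(K, 0xC5) = 0x46; 0xAA ⊕ 0x46 = 0xEC.

P[3] = 0xEC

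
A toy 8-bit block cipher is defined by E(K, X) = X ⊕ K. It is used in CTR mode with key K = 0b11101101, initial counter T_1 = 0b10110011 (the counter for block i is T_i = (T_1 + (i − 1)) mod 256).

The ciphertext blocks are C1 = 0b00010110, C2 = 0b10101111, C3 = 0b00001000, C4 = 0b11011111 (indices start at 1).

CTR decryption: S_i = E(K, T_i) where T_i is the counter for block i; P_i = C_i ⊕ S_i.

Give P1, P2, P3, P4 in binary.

P1: T = 0b10110011, S = E(K, T) = 0b01011110; 0b00010110 ⊕ 0b01011110 = 0b01001000.
P2: T = 0b10110100, S = E(K, T) = 0b01011001; 0b10101111 ⊕ 0b01011001 = 0b11110110.
P3: T = 0b10110101, S = E(K, T) = 0b01011000; 0b00001000 ⊕ 0b01011000 = 0b01010000.
P4: T = 0b10110110, S = E(K, T) = 0b01011011; 0b11011111 ⊕ 0b01011011 = 0b10000100.

P1 = 0b01001000, P2 = 0b11110110, P3 = 0b01010000, P4 = 0b10000100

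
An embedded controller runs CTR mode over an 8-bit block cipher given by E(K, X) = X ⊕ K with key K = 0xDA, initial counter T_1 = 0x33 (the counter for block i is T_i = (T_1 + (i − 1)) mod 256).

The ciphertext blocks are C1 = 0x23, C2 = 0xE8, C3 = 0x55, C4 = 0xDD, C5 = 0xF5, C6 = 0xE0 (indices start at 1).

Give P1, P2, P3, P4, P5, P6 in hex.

P1 = 0xCA, P2 = 0x06, P3 = 0xBA, P4 = 0x31, P5 = 0x18, P6 = 0x02

CTR decryption: S_i = E(K, T_i) where T_i is the counter for block i; P_i = C_i ⊕ S_i.
P1: T = 0x33, S = E(K, T) = 0xE9; 0x23 ⊕ 0xE9 = 0xCA.
P2: T = 0x34, S = E(K, T) = 0xEE; 0xE8 ⊕ 0xEE = 0x06.
P3: T = 0x35, S = E(K, T) = 0xEF; 0x55 ⊕ 0xEF = 0xBA.
P4: T = 0x36, S = E(K, T) = 0xEC; 0xDD ⊕ 0xEC = 0x31.
P5: T = 0x37, S = E(K, T) = 0xED; 0xF5 ⊕ 0xED = 0x18.
P6: T = 0x38, S = E(K, T) = 0xE2; 0xE0 ⊕ 0xE2 = 0x02.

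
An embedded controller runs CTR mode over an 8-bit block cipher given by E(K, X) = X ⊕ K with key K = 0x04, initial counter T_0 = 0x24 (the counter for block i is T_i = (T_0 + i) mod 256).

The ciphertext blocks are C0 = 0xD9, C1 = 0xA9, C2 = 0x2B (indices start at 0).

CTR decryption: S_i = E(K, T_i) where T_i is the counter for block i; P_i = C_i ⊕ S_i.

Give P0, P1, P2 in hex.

P0: T = 0x24, S = E(K, T) = 0x20; 0xD9 ⊕ 0x20 = 0xF9.
P1: T = 0x25, S = E(K, T) = 0x21; 0xA9 ⊕ 0x21 = 0x88.
P2: T = 0x26, S = E(K, T) = 0x22; 0x2B ⊕ 0x22 = 0x09.

P0 = 0xF9, P1 = 0x88, P2 = 0x09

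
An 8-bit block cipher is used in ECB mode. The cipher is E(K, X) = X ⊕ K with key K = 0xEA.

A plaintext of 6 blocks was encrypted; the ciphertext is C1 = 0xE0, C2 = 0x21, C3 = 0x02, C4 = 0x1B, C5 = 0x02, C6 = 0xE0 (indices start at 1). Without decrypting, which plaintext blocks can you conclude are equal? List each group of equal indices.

P1 = P6; P3 = P5

ECB encrypts each block independently with the same key, so equal ciphertext blocks imply equal plaintext blocks.
C1 = C6 = 0xE0, so P1 = P6.
C3 = C5 = 0x02, so P3 = P5.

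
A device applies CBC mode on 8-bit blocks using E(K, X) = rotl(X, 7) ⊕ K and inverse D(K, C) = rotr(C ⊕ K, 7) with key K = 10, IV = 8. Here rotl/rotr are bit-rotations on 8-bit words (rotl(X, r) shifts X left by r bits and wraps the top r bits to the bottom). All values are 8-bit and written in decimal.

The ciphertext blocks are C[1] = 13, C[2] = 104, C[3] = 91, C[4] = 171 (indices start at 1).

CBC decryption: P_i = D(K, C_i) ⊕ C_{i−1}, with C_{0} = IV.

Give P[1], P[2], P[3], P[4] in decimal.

P[1]: D(K, 13) = 14; 14 ⊕ 8 = 6.
P[2]: D(K, 104) = 196; 196 ⊕ 13 = 201.
P[3]: D(K, 91) = 162; 162 ⊕ 104 = 202.
P[4]: D(K, 171) = 67; 67 ⊕ 91 = 24.

P[1] = 6, P[2] = 201, P[3] = 202, P[4] = 24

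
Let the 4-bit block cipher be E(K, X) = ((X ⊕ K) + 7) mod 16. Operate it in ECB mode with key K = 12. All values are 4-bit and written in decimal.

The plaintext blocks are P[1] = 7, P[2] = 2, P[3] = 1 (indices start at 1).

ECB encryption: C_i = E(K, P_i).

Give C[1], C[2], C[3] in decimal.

C[1] = 2, C[2] = 5, C[3] = 4

C[1]: E(K, 7) = 2.
C[2]: E(K, 2) = 5.
C[3]: E(K, 1) = 4.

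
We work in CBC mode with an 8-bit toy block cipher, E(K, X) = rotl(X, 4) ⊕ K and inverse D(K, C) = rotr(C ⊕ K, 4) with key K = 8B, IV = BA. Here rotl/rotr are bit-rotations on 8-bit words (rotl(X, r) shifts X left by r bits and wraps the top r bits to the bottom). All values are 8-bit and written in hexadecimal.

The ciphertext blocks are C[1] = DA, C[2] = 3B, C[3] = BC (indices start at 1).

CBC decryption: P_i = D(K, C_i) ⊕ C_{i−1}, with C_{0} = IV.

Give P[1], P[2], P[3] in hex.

P[1] = AF, P[2] = D1, P[3] = 48

P[1]: D(K, DA) = 15; 15 ⊕ BA = AF.
P[2]: D(K, 3B) = 0B; 0B ⊕ DA = D1.
P[3]: D(K, BC) = 73; 73 ⊕ 3B = 48.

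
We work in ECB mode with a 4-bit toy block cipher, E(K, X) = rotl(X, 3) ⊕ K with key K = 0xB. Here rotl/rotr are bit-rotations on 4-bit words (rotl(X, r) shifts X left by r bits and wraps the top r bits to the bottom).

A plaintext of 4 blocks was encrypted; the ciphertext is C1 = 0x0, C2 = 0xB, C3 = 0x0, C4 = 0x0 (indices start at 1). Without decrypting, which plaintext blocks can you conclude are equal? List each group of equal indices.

P1 = P3 = P4

ECB encrypts each block independently with the same key, so equal ciphertext blocks imply equal plaintext blocks.
C1 = C3 = C4 = 0x0, so P1 = P3 = P4.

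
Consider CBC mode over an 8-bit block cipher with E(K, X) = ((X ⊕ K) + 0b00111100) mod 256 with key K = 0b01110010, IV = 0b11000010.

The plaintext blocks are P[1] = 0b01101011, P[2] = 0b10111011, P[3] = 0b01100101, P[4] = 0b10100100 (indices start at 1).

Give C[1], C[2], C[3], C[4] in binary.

C[1] = 0b00010111, C[2] = 0b00011010, C[3] = 0b01001001, C[4] = 0b11011011

CBC encryption: C_i = E(K, P_i ⊕ C_{i−1}), with C_{0} = IV.
C[1]: P[1] ⊕ 0b11000010 = 0b10101001; E(K, 0b10101001) = 0b00010111.
C[2]: P[2] ⊕ 0b00010111 = 0b10101100; E(K, 0b10101100) = 0b00011010.
C[3]: P[3] ⊕ 0b00011010 = 0b01111111; E(K, 0b01111111) = 0b01001001.
C[4]: P[4] ⊕ 0b01001001 = 0b11101101; E(K, 0b11101101) = 0b11011011.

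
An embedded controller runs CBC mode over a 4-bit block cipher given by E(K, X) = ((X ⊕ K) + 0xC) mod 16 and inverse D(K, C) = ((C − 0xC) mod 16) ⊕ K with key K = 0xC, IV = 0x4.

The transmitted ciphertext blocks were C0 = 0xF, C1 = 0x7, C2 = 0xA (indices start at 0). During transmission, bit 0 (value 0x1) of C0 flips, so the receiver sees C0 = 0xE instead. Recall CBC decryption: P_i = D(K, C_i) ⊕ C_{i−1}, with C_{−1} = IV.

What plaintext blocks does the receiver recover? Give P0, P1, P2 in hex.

Only C0 changed, to 0xE. In CBC, a change in C_i garbles P_i and flips the same bit in P_{i+1}. Decrypting the received ciphertext:
P0: D(K, 0xE) = 0xE; 0xE ⊕ 0x4 = 0xA.
P1: D(K, 0x7) = 0x7; 0x7 ⊕ 0xE = 0x9.
P2: D(K, 0xA) = 0x2; 0x2 ⊕ 0x7 = 0x5.
Blocks that differ from the original plaintext: P0, P1.

P0 = 0xA, P1 = 0x9, P2 = 0x5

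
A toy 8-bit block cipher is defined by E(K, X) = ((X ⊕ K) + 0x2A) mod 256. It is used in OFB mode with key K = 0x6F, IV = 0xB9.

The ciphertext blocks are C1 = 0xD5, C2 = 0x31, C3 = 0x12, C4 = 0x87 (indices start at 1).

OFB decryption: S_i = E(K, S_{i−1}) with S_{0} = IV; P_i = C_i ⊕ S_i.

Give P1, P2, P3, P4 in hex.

P1 = 0xD5, P2 = 0xA8, P3 = 0x32, P4 = 0xFE

P1: S = E(K, 0xB9) = 0x00; 0xD5 ⊕ 0x00 = 0xD5.
P2: S = E(K, 0x00) = 0x99; 0x31 ⊕ 0x99 = 0xA8.
P3: S = E(K, 0x99) = 0x20; 0x12 ⊕ 0x20 = 0x32.
P4: S = E(K, 0x20) = 0x79; 0x87 ⊕ 0x79 = 0xFE.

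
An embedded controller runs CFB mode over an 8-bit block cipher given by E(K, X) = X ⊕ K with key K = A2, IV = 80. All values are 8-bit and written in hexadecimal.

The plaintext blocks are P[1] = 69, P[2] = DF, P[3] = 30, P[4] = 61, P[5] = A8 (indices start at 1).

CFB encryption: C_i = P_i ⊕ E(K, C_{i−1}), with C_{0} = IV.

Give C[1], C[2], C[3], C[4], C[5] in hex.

C[1] = 4B, C[2] = 36, C[3] = A4, C[4] = 67, C[5] = 6D

C[1]: E(K, 80) = 22; 69 ⊕ 22 = 4B.
C[2]: E(K, 4B) = E9; DF ⊕ E9 = 36.
C[3]: E(K, 36) = 94; 30 ⊕ 94 = A4.
C[4]: E(K, A4) = 06; 61 ⊕ 06 = 67.
C[5]: E(K, 67) = C5; A8 ⊕ C5 = 6D.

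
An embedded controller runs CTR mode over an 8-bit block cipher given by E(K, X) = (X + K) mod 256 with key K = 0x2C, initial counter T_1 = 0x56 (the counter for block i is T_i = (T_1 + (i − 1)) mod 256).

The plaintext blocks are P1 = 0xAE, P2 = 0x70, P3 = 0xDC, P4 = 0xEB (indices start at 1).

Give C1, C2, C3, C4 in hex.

C1 = 0x2C, C2 = 0xF3, C3 = 0x58, C4 = 0x6E

CTR encryption: S_i = E(K, T_i) where T_i is the counter for block i; C_i = P_i ⊕ S_i.
C1: T = 0x56, S = E(K, T) = 0x82; 0xAE ⊕ 0x82 = 0x2C.
C2: T = 0x57, S = E(K, T) = 0x83; 0x70 ⊕ 0x83 = 0xF3.
C3: T = 0x58, S = E(K, T) = 0x84; 0xDC ⊕ 0x84 = 0x58.
C4: T = 0x59, S = E(K, T) = 0x85; 0xEB ⊕ 0x85 = 0x6E.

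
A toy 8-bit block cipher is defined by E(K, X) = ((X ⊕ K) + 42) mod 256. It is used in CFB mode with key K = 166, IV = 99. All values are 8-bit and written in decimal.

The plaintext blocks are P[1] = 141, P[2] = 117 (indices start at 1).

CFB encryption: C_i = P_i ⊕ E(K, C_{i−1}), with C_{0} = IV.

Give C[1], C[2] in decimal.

C[1] = 98, C[2] = 155

C[1]: E(K, 99) = 239; 141 ⊕ 239 = 98.
C[2]: E(K, 98) = 238; 117 ⊕ 238 = 155.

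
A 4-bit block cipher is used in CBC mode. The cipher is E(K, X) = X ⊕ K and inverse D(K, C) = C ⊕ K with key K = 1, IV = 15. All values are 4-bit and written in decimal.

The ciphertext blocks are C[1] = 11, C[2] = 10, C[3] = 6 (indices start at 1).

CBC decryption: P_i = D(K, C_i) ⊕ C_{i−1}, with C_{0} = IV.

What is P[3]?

P[3] = 13

P[3]: D(K, 6) = 7; 7 ⊕ 10 = 13.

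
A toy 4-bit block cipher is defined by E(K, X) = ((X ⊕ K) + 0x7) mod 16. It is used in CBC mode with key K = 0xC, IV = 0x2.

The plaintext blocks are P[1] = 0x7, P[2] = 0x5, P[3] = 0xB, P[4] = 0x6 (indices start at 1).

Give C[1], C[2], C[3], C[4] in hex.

CBC encryption: C_i = E(K, P_i ⊕ C_{i−1}), with C_{0} = IV.
C[1]: P[1] ⊕ 0x2 = 0x5; E(K, 0x5) = 0x0.
C[2]: P[2] ⊕ 0x0 = 0x5; E(K, 0x5) = 0x0.
C[3]: P[3] ⊕ 0x0 = 0xB; E(K, 0xB) = 0xE.
C[4]: P[4] ⊕ 0xE = 0x8; E(K, 0x8) = 0xB.

C[1] = 0x0, C[2] = 0x0, C[3] = 0xE, C[4] = 0xB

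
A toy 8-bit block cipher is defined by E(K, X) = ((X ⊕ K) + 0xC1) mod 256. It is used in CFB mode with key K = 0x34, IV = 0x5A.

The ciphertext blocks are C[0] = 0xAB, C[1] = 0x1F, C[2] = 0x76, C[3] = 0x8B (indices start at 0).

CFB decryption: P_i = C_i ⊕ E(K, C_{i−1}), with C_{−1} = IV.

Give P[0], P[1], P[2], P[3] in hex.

P[0] = 0x84, P[1] = 0x7F, P[2] = 0x9A, P[3] = 0x88

P[0]: E(K, 0x5A) = 0x2F; 0xAB ⊕ 0x2F = 0x84.
P[1]: E(K, 0xAB) = 0x60; 0x1F ⊕ 0x60 = 0x7F.
P[2]: E(K, 0x1F) = 0xEC; 0x76 ⊕ 0xEC = 0x9A.
P[3]: E(K, 0x76) = 0x03; 0x8B ⊕ 0x03 = 0x88.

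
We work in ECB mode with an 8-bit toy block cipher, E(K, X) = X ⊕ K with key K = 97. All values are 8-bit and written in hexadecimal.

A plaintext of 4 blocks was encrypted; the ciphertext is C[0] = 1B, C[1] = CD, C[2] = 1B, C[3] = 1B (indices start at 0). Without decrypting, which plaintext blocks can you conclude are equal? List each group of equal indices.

ECB encrypts each block independently with the same key, so equal ciphertext blocks imply equal plaintext blocks.
C[0] = C[2] = C[3] = 1B, so P[0] = P[2] = P[3].

P[0] = P[2] = P[3]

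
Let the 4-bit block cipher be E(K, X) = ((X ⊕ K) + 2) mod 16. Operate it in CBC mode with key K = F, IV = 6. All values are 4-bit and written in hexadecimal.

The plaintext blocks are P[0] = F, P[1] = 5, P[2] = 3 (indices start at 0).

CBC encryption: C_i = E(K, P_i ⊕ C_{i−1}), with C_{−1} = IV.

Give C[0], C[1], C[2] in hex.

C[0] = 8, C[1] = 4, C[2] = A

C[0]: P[0] ⊕ 6 = 9; E(K, 9) = 8.
C[1]: P[1] ⊕ 8 = D; E(K, D) = 4.
C[2]: P[2] ⊕ 4 = 7; E(K, 7) = A.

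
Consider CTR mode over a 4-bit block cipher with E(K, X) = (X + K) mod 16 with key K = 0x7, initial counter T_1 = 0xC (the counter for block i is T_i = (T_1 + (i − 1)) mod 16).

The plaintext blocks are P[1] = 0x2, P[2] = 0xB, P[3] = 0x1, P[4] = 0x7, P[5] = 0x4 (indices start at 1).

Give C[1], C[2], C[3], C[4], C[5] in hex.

C[1] = 0x1, C[2] = 0xF, C[3] = 0x4, C[4] = 0x1, C[5] = 0x3

CTR encryption: S_i = E(K, T_i) where T_i is the counter for block i; C_i = P_i ⊕ S_i.
C[1]: T = 0xC, S = E(K, T) = 0x3; 0x2 ⊕ 0x3 = 0x1.
C[2]: T = 0xD, S = E(K, T) = 0x4; 0xB ⊕ 0x4 = 0xF.
C[3]: T = 0xE, S = E(K, T) = 0x5; 0x1 ⊕ 0x5 = 0x4.
C[4]: T = 0xF, S = E(K, T) = 0x6; 0x7 ⊕ 0x6 = 0x1.
C[5]: T = 0x0, S = E(K, T) = 0x7; 0x4 ⊕ 0x7 = 0x3.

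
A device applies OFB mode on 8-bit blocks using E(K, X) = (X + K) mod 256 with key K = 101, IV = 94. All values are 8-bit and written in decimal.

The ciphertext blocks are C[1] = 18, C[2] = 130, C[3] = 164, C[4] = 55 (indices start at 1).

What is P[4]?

P[4] = 197

OFB decryption: S_i = E(K, S_{i−1}) with S_{0} = IV; P_i = C_i ⊕ S_i.
P[1]: S = E(K, 94) = 195; 18 ⊕ 195 = 209.
P[2]: S = E(K, 195) = 40; 130 ⊕ 40 = 170.
P[3]: S = E(K, 40) = 141; 164 ⊕ 141 = 41.
P[4]: S = E(K, 141) = 242; 55 ⊕ 242 = 197.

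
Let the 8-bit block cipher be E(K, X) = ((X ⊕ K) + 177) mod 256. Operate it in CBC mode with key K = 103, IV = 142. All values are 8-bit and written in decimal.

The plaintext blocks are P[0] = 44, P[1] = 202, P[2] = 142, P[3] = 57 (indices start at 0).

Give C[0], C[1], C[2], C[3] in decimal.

C[0] = 118, C[1] = 140, C[2] = 22, C[3] = 249

CBC encryption: C_i = E(K, P_i ⊕ C_{i−1}), with C_{−1} = IV.
C[0]: P[0] ⊕ 142 = 162; E(K, 162) = 118.
C[1]: P[1] ⊕ 118 = 188; E(K, 188) = 140.
C[2]: P[2] ⊕ 140 = 2; E(K, 2) = 22.
C[3]: P[3] ⊕ 22 = 47; E(K, 47) = 249.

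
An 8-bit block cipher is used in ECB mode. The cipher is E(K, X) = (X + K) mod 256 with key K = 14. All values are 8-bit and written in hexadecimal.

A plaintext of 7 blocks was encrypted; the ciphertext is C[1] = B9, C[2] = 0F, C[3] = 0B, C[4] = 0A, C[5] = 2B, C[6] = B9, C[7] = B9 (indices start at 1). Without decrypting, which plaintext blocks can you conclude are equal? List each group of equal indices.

P[1] = P[6] = P[7]

ECB encrypts each block independently with the same key, so equal ciphertext blocks imply equal plaintext blocks.
C[1] = C[6] = C[7] = B9, so P[1] = P[6] = P[7].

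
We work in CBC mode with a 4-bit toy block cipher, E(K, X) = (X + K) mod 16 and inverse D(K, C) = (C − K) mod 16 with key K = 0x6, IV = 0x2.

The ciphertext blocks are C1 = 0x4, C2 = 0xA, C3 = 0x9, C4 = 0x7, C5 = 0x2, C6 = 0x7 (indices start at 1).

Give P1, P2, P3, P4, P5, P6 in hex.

P1 = 0xC, P2 = 0x0, P3 = 0x9, P4 = 0x8, P5 = 0xB, P6 = 0x3

CBC decryption: P_i = D(K, C_i) ⊕ C_{i−1}, with C_{0} = IV.
P1: D(K, 0x4) = 0xE; 0xE ⊕ 0x2 = 0xC.
P2: D(K, 0xA) = 0x4; 0x4 ⊕ 0x4 = 0x0.
P3: D(K, 0x9) = 0x3; 0x3 ⊕ 0xA = 0x9.
P4: D(K, 0x7) = 0x1; 0x1 ⊕ 0x9 = 0x8.
P5: D(K, 0x2) = 0xC; 0xC ⊕ 0x7 = 0xB.
P6: D(K, 0x7) = 0x1; 0x1 ⊕ 0x2 = 0x3.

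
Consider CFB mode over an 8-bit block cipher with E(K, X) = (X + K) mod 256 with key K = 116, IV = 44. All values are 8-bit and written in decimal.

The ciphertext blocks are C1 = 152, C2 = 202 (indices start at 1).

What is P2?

P2 = 198

CFB decryption: P_i = C_i ⊕ E(K, C_{i−1}), with C_{0} = IV.
P2: E(K, 152) = 12; 202 ⊕ 12 = 198.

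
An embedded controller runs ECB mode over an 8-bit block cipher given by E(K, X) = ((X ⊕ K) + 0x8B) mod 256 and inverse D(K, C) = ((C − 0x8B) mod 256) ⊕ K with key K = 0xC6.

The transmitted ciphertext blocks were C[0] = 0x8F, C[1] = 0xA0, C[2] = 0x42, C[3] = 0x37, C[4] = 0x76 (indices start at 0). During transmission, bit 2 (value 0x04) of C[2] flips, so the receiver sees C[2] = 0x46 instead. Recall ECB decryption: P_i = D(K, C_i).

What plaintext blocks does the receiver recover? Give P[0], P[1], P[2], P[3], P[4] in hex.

P[0] = 0xC2, P[1] = 0xD3, P[2] = 0x7D, P[3] = 0x6A, P[4] = 0x2D

Only C[2] changed, to 0x46. In ECB, a change in C_i affects only P_i. Decrypting the received ciphertext:
P[0]: D(K, 0x8F) = 0xC2.
P[1]: D(K, 0xA0) = 0xD3.
P[2]: D(K, 0x46) = 0x7D.
P[3]: D(K, 0x37) = 0x6A.
P[4]: D(K, 0x76) = 0x2D.
Blocks that differ from the original plaintext: P[2].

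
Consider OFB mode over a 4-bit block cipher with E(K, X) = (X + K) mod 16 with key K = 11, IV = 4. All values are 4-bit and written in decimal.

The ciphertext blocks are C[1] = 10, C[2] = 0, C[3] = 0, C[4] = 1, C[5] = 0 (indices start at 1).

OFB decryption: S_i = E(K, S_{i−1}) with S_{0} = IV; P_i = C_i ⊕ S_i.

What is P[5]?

P[5] = 11

P[1]: S = E(K, 4) = 15; 10 ⊕ 15 = 5.
P[2]: S = E(K, 15) = 10; 0 ⊕ 10 = 10.
P[3]: S = E(K, 10) = 5; 0 ⊕ 5 = 5.
P[4]: S = E(K, 5) = 0; 1 ⊕ 0 = 1.
P[5]: S = E(K, 0) = 11; 0 ⊕ 11 = 11.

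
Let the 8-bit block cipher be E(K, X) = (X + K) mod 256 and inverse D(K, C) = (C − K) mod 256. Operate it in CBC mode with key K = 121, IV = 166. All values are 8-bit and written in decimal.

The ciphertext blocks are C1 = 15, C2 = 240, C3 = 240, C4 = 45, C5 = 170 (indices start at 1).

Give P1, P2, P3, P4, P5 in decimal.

CBC decryption: P_i = D(K, C_i) ⊕ C_{i−1}, with C_{0} = IV.
P1: D(K, 15) = 150; 150 ⊕ 166 = 48.
P2: D(K, 240) = 119; 119 ⊕ 15 = 120.
P3: D(K, 240) = 119; 119 ⊕ 240 = 135.
P4: D(K, 45) = 180; 180 ⊕ 240 = 68.
P5: D(K, 170) = 49; 49 ⊕ 45 = 28.

P1 = 48, P2 = 120, P3 = 135, P4 = 68, P5 = 28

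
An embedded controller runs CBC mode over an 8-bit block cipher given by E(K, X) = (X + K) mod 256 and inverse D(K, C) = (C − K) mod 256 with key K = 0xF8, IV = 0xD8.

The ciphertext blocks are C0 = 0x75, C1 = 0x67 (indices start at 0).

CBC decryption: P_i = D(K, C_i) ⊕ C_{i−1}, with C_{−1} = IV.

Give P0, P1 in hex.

P0 = 0xA5, P1 = 0x1A

P0: D(K, 0x75) = 0x7D; 0x7D ⊕ 0xD8 = 0xA5.
P1: D(K, 0x67) = 0x6F; 0x6F ⊕ 0x75 = 0x1A.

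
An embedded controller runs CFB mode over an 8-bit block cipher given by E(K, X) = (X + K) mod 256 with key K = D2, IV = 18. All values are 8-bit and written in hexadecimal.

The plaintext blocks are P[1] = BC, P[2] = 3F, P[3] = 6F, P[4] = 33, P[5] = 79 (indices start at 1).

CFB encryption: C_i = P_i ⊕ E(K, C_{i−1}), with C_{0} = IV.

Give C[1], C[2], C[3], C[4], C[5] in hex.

C[1]: E(K, 18) = EA; BC ⊕ EA = 56.
C[2]: E(K, 56) = 28; 3F ⊕ 28 = 17.
C[3]: E(K, 17) = E9; 6F ⊕ E9 = 86.
C[4]: E(K, 86) = 58; 33 ⊕ 58 = 6B.
C[5]: E(K, 6B) = 3D; 79 ⊕ 3D = 44.

C[1] = 56, C[2] = 17, C[3] = 86, C[4] = 6B, C[5] = 44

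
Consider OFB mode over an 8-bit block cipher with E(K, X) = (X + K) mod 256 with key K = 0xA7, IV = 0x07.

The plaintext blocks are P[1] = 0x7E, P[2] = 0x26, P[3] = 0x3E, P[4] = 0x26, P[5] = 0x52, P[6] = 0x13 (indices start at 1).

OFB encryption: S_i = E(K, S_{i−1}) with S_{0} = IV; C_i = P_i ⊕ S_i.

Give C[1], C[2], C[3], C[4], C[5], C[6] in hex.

C[1] = 0xD0, C[2] = 0x73, C[3] = 0xC2, C[4] = 0x85, C[5] = 0x18, C[6] = 0xE2

C[1]: S = E(K, 0x07) = 0xAE; 0x7E ⊕ 0xAE = 0xD0.
C[2]: S = E(K, 0xAE) = 0x55; 0x26 ⊕ 0x55 = 0x73.
C[3]: S = E(K, 0x55) = 0xFC; 0x3E ⊕ 0xFC = 0xC2.
C[4]: S = E(K, 0xFC) = 0xA3; 0x26 ⊕ 0xA3 = 0x85.
C[5]: S = E(K, 0xA3) = 0x4A; 0x52 ⊕ 0x4A = 0x18.
C[6]: S = E(K, 0x4A) = 0xF1; 0x13 ⊕ 0xF1 = 0xE2.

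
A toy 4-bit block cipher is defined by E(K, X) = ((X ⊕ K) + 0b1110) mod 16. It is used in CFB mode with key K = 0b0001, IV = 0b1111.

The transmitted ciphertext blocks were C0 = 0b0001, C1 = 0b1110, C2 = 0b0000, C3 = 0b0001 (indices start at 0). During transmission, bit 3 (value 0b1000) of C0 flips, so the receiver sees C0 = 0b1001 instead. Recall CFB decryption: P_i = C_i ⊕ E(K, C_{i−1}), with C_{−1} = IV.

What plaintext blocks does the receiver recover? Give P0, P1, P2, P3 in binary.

Only C0 changed, to 0b1001. In CFB, a change in C_i flips the same bit in P_i and garbles P_{i+1}. Decrypting the received ciphertext:
P0: E(K, 0b1111) = 0b1100; 0b1001 ⊕ 0b1100 = 0b0101.
P1: E(K, 0b1001) = 0b0110; 0b1110 ⊕ 0b0110 = 0b1000.
P2: E(K, 0b1110) = 0b1101; 0b0000 ⊕ 0b1101 = 0b1101.
P3: E(K, 0b0000) = 0b1111; 0b0001 ⊕ 0b1111 = 0b1110.
Blocks that differ from the original plaintext: P0, P1.

P0 = 0b0101, P1 = 0b1000, P2 = 0b1101, P3 = 0b1110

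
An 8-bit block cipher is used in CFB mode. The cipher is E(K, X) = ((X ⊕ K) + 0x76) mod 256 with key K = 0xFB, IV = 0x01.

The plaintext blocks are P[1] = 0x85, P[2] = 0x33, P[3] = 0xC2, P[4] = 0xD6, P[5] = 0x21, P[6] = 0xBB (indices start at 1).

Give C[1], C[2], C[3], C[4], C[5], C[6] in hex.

CFB encryption: C_i = P_i ⊕ E(K, C_{i−1}), with C_{0} = IV.
C[1]: E(K, 0x01) = 0x70; 0x85 ⊕ 0x70 = 0xF5.
C[2]: E(K, 0xF5) = 0x84; 0x33 ⊕ 0x84 = 0xB7.
C[3]: E(K, 0xB7) = 0xC2; 0xC2 ⊕ 0xC2 = 0x00.
C[4]: E(K, 0x00) = 0x71; 0xD6 ⊕ 0x71 = 0xA7.
C[5]: E(K, 0xA7) = 0xD2; 0x21 ⊕ 0xD2 = 0xF3.
C[6]: E(K, 0xF3) = 0x7E; 0xBB ⊕ 0x7E = 0xC5.

C[1] = 0xF5, C[2] = 0xB7, C[3] = 0x00, C[4] = 0xA7, C[5] = 0xF3, C[6] = 0xC5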